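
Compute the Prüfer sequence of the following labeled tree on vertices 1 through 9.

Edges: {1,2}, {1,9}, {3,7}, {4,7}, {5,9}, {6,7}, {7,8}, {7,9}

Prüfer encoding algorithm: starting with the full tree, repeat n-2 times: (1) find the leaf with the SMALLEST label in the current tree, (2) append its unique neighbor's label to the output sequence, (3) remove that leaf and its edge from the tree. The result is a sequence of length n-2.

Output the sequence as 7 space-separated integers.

Step 1: leaves = {2,3,4,5,6,8}. Remove smallest leaf 2, emit neighbor 1.
Step 2: leaves = {1,3,4,5,6,8}. Remove smallest leaf 1, emit neighbor 9.
Step 3: leaves = {3,4,5,6,8}. Remove smallest leaf 3, emit neighbor 7.
Step 4: leaves = {4,5,6,8}. Remove smallest leaf 4, emit neighbor 7.
Step 5: leaves = {5,6,8}. Remove smallest leaf 5, emit neighbor 9.
Step 6: leaves = {6,8,9}. Remove smallest leaf 6, emit neighbor 7.
Step 7: leaves = {8,9}. Remove smallest leaf 8, emit neighbor 7.
Done: 2 vertices remain (7, 9). Sequence = [1 9 7 7 9 7 7]

Answer: 1 9 7 7 9 7 7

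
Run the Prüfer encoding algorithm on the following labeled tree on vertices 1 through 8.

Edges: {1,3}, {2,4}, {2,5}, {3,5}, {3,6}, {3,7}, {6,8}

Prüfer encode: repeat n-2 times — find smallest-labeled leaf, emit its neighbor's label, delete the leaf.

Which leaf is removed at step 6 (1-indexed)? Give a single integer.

Step 1: current leaves = {1,4,7,8}. Remove leaf 1 (neighbor: 3).
Step 2: current leaves = {4,7,8}. Remove leaf 4 (neighbor: 2).
Step 3: current leaves = {2,7,8}. Remove leaf 2 (neighbor: 5).
Step 4: current leaves = {5,7,8}. Remove leaf 5 (neighbor: 3).
Step 5: current leaves = {7,8}. Remove leaf 7 (neighbor: 3).
Step 6: current leaves = {3,8}. Remove leaf 3 (neighbor: 6).

Answer: 3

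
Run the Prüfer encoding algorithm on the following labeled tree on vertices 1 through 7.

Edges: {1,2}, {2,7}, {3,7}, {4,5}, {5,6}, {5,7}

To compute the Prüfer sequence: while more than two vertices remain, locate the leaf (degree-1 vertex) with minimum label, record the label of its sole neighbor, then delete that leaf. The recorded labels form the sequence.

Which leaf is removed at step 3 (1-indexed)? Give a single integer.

Answer: 3

Derivation:
Step 1: current leaves = {1,3,4,6}. Remove leaf 1 (neighbor: 2).
Step 2: current leaves = {2,3,4,6}. Remove leaf 2 (neighbor: 7).
Step 3: current leaves = {3,4,6}. Remove leaf 3 (neighbor: 7).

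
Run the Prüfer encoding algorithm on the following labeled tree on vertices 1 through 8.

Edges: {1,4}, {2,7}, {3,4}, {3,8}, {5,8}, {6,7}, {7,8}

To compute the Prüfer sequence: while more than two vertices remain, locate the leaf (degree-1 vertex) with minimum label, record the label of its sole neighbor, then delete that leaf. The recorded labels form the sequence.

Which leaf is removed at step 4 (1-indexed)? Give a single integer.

Step 1: current leaves = {1,2,5,6}. Remove leaf 1 (neighbor: 4).
Step 2: current leaves = {2,4,5,6}. Remove leaf 2 (neighbor: 7).
Step 3: current leaves = {4,5,6}. Remove leaf 4 (neighbor: 3).
Step 4: current leaves = {3,5,6}. Remove leaf 3 (neighbor: 8).

Answer: 3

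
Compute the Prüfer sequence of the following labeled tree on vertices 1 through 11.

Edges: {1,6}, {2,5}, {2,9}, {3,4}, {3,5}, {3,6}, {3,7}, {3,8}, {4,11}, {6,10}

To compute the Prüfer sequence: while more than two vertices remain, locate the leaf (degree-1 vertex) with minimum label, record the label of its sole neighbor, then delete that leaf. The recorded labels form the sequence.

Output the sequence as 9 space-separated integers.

Answer: 6 3 3 2 5 3 6 3 4

Derivation:
Step 1: leaves = {1,7,8,9,10,11}. Remove smallest leaf 1, emit neighbor 6.
Step 2: leaves = {7,8,9,10,11}. Remove smallest leaf 7, emit neighbor 3.
Step 3: leaves = {8,9,10,11}. Remove smallest leaf 8, emit neighbor 3.
Step 4: leaves = {9,10,11}. Remove smallest leaf 9, emit neighbor 2.
Step 5: leaves = {2,10,11}. Remove smallest leaf 2, emit neighbor 5.
Step 6: leaves = {5,10,11}. Remove smallest leaf 5, emit neighbor 3.
Step 7: leaves = {10,11}. Remove smallest leaf 10, emit neighbor 6.
Step 8: leaves = {6,11}. Remove smallest leaf 6, emit neighbor 3.
Step 9: leaves = {3,11}. Remove smallest leaf 3, emit neighbor 4.
Done: 2 vertices remain (4, 11). Sequence = [6 3 3 2 5 3 6 3 4]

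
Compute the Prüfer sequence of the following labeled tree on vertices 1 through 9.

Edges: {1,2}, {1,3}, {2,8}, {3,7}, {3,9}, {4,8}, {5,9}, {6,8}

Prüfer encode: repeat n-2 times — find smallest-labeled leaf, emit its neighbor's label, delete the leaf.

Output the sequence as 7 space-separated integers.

Step 1: leaves = {4,5,6,7}. Remove smallest leaf 4, emit neighbor 8.
Step 2: leaves = {5,6,7}. Remove smallest leaf 5, emit neighbor 9.
Step 3: leaves = {6,7,9}. Remove smallest leaf 6, emit neighbor 8.
Step 4: leaves = {7,8,9}. Remove smallest leaf 7, emit neighbor 3.
Step 5: leaves = {8,9}. Remove smallest leaf 8, emit neighbor 2.
Step 6: leaves = {2,9}. Remove smallest leaf 2, emit neighbor 1.
Step 7: leaves = {1,9}. Remove smallest leaf 1, emit neighbor 3.
Done: 2 vertices remain (3, 9). Sequence = [8 9 8 3 2 1 3]

Answer: 8 9 8 3 2 1 3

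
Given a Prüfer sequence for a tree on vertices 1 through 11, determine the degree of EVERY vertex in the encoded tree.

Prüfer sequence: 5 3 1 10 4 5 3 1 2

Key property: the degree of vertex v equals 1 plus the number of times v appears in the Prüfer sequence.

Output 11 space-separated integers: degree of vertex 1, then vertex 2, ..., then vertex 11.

Answer: 3 2 3 2 3 1 1 1 1 2 1

Derivation:
p_1 = 5: count[5] becomes 1
p_2 = 3: count[3] becomes 1
p_3 = 1: count[1] becomes 1
p_4 = 10: count[10] becomes 1
p_5 = 4: count[4] becomes 1
p_6 = 5: count[5] becomes 2
p_7 = 3: count[3] becomes 2
p_8 = 1: count[1] becomes 2
p_9 = 2: count[2] becomes 1
Degrees (1 + count): deg[1]=1+2=3, deg[2]=1+1=2, deg[3]=1+2=3, deg[4]=1+1=2, deg[5]=1+2=3, deg[6]=1+0=1, deg[7]=1+0=1, deg[8]=1+0=1, deg[9]=1+0=1, deg[10]=1+1=2, deg[11]=1+0=1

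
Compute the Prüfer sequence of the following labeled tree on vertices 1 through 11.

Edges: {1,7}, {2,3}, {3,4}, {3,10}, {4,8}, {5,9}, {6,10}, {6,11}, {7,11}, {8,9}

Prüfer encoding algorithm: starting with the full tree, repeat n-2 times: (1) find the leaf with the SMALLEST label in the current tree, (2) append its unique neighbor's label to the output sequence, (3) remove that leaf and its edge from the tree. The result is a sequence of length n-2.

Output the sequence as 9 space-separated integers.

Step 1: leaves = {1,2,5}. Remove smallest leaf 1, emit neighbor 7.
Step 2: leaves = {2,5,7}. Remove smallest leaf 2, emit neighbor 3.
Step 3: leaves = {5,7}. Remove smallest leaf 5, emit neighbor 9.
Step 4: leaves = {7,9}. Remove smallest leaf 7, emit neighbor 11.
Step 5: leaves = {9,11}. Remove smallest leaf 9, emit neighbor 8.
Step 6: leaves = {8,11}. Remove smallest leaf 8, emit neighbor 4.
Step 7: leaves = {4,11}. Remove smallest leaf 4, emit neighbor 3.
Step 8: leaves = {3,11}. Remove smallest leaf 3, emit neighbor 10.
Step 9: leaves = {10,11}. Remove smallest leaf 10, emit neighbor 6.
Done: 2 vertices remain (6, 11). Sequence = [7 3 9 11 8 4 3 10 6]

Answer: 7 3 9 11 8 4 3 10 6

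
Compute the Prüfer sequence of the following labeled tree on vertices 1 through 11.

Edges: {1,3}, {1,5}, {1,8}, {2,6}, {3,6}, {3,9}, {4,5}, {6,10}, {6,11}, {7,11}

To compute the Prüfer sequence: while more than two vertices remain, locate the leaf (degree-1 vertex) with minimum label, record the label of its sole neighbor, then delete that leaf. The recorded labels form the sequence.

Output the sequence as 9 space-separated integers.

Answer: 6 5 1 11 1 3 3 6 6

Derivation:
Step 1: leaves = {2,4,7,8,9,10}. Remove smallest leaf 2, emit neighbor 6.
Step 2: leaves = {4,7,8,9,10}. Remove smallest leaf 4, emit neighbor 5.
Step 3: leaves = {5,7,8,9,10}. Remove smallest leaf 5, emit neighbor 1.
Step 4: leaves = {7,8,9,10}. Remove smallest leaf 7, emit neighbor 11.
Step 5: leaves = {8,9,10,11}. Remove smallest leaf 8, emit neighbor 1.
Step 6: leaves = {1,9,10,11}. Remove smallest leaf 1, emit neighbor 3.
Step 7: leaves = {9,10,11}. Remove smallest leaf 9, emit neighbor 3.
Step 8: leaves = {3,10,11}. Remove smallest leaf 3, emit neighbor 6.
Step 9: leaves = {10,11}. Remove smallest leaf 10, emit neighbor 6.
Done: 2 vertices remain (6, 11). Sequence = [6 5 1 11 1 3 3 6 6]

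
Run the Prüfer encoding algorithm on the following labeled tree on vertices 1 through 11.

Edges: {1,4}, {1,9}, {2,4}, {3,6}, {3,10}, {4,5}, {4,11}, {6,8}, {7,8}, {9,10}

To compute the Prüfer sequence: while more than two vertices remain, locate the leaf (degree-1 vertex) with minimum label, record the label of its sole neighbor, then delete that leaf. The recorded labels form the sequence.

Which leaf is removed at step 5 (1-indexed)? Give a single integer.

Answer: 6

Derivation:
Step 1: current leaves = {2,5,7,11}. Remove leaf 2 (neighbor: 4).
Step 2: current leaves = {5,7,11}. Remove leaf 5 (neighbor: 4).
Step 3: current leaves = {7,11}. Remove leaf 7 (neighbor: 8).
Step 4: current leaves = {8,11}. Remove leaf 8 (neighbor: 6).
Step 5: current leaves = {6,11}. Remove leaf 6 (neighbor: 3).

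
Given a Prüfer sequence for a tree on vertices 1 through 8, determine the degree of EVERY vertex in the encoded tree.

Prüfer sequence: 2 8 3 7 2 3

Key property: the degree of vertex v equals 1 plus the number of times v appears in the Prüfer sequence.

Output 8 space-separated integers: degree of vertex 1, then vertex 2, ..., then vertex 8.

p_1 = 2: count[2] becomes 1
p_2 = 8: count[8] becomes 1
p_3 = 3: count[3] becomes 1
p_4 = 7: count[7] becomes 1
p_5 = 2: count[2] becomes 2
p_6 = 3: count[3] becomes 2
Degrees (1 + count): deg[1]=1+0=1, deg[2]=1+2=3, deg[3]=1+2=3, deg[4]=1+0=1, deg[5]=1+0=1, deg[6]=1+0=1, deg[7]=1+1=2, deg[8]=1+1=2

Answer: 1 3 3 1 1 1 2 2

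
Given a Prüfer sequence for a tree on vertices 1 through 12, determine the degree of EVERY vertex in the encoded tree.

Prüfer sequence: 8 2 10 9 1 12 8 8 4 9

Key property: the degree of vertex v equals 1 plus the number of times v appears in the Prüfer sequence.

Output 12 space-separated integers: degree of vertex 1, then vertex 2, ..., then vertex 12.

p_1 = 8: count[8] becomes 1
p_2 = 2: count[2] becomes 1
p_3 = 10: count[10] becomes 1
p_4 = 9: count[9] becomes 1
p_5 = 1: count[1] becomes 1
p_6 = 12: count[12] becomes 1
p_7 = 8: count[8] becomes 2
p_8 = 8: count[8] becomes 3
p_9 = 4: count[4] becomes 1
p_10 = 9: count[9] becomes 2
Degrees (1 + count): deg[1]=1+1=2, deg[2]=1+1=2, deg[3]=1+0=1, deg[4]=1+1=2, deg[5]=1+0=1, deg[6]=1+0=1, deg[7]=1+0=1, deg[8]=1+3=4, deg[9]=1+2=3, deg[10]=1+1=2, deg[11]=1+0=1, deg[12]=1+1=2

Answer: 2 2 1 2 1 1 1 4 3 2 1 2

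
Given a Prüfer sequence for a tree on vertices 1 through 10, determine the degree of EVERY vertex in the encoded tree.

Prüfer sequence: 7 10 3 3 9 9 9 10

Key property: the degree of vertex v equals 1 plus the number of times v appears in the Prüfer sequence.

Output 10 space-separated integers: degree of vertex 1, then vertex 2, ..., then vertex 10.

Answer: 1 1 3 1 1 1 2 1 4 3

Derivation:
p_1 = 7: count[7] becomes 1
p_2 = 10: count[10] becomes 1
p_3 = 3: count[3] becomes 1
p_4 = 3: count[3] becomes 2
p_5 = 9: count[9] becomes 1
p_6 = 9: count[9] becomes 2
p_7 = 9: count[9] becomes 3
p_8 = 10: count[10] becomes 2
Degrees (1 + count): deg[1]=1+0=1, deg[2]=1+0=1, deg[3]=1+2=3, deg[4]=1+0=1, deg[5]=1+0=1, deg[6]=1+0=1, deg[7]=1+1=2, deg[8]=1+0=1, deg[9]=1+3=4, deg[10]=1+2=3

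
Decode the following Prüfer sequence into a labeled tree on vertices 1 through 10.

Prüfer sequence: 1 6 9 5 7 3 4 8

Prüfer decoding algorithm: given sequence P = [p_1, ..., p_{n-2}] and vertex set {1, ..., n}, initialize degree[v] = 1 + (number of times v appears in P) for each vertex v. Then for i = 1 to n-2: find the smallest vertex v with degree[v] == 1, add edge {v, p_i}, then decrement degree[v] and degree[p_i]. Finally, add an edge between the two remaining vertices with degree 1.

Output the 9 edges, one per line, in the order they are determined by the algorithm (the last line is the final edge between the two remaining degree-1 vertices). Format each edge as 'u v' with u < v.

Answer: 1 2
1 6
6 9
5 9
5 7
3 7
3 4
4 8
8 10

Derivation:
Initial degrees: {1:2, 2:1, 3:2, 4:2, 5:2, 6:2, 7:2, 8:2, 9:2, 10:1}
Step 1: smallest deg-1 vertex = 2, p_1 = 1. Add edge {1,2}. Now deg[2]=0, deg[1]=1.
Step 2: smallest deg-1 vertex = 1, p_2 = 6. Add edge {1,6}. Now deg[1]=0, deg[6]=1.
Step 3: smallest deg-1 vertex = 6, p_3 = 9. Add edge {6,9}. Now deg[6]=0, deg[9]=1.
Step 4: smallest deg-1 vertex = 9, p_4 = 5. Add edge {5,9}. Now deg[9]=0, deg[5]=1.
Step 5: smallest deg-1 vertex = 5, p_5 = 7. Add edge {5,7}. Now deg[5]=0, deg[7]=1.
Step 6: smallest deg-1 vertex = 7, p_6 = 3. Add edge {3,7}. Now deg[7]=0, deg[3]=1.
Step 7: smallest deg-1 vertex = 3, p_7 = 4. Add edge {3,4}. Now deg[3]=0, deg[4]=1.
Step 8: smallest deg-1 vertex = 4, p_8 = 8. Add edge {4,8}. Now deg[4]=0, deg[8]=1.
Final: two remaining deg-1 vertices are 8, 10. Add edge {8,10}.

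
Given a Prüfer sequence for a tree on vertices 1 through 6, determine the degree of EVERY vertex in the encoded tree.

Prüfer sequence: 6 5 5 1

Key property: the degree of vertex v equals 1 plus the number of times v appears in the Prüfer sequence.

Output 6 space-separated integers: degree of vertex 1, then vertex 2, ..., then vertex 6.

p_1 = 6: count[6] becomes 1
p_2 = 5: count[5] becomes 1
p_3 = 5: count[5] becomes 2
p_4 = 1: count[1] becomes 1
Degrees (1 + count): deg[1]=1+1=2, deg[2]=1+0=1, deg[3]=1+0=1, deg[4]=1+0=1, deg[5]=1+2=3, deg[6]=1+1=2

Answer: 2 1 1 1 3 2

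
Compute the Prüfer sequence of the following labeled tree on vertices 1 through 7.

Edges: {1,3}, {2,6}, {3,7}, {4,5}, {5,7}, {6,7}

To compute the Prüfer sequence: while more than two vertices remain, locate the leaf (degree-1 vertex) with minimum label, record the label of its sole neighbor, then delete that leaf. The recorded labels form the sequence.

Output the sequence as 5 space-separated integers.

Answer: 3 6 7 5 7

Derivation:
Step 1: leaves = {1,2,4}. Remove smallest leaf 1, emit neighbor 3.
Step 2: leaves = {2,3,4}. Remove smallest leaf 2, emit neighbor 6.
Step 3: leaves = {3,4,6}. Remove smallest leaf 3, emit neighbor 7.
Step 4: leaves = {4,6}. Remove smallest leaf 4, emit neighbor 5.
Step 5: leaves = {5,6}. Remove smallest leaf 5, emit neighbor 7.
Done: 2 vertices remain (6, 7). Sequence = [3 6 7 5 7]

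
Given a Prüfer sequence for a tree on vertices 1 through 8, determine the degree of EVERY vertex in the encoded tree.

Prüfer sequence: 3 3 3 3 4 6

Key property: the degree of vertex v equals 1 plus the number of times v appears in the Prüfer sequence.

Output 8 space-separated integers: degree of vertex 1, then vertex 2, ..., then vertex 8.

Answer: 1 1 5 2 1 2 1 1

Derivation:
p_1 = 3: count[3] becomes 1
p_2 = 3: count[3] becomes 2
p_3 = 3: count[3] becomes 3
p_4 = 3: count[3] becomes 4
p_5 = 4: count[4] becomes 1
p_6 = 6: count[6] becomes 1
Degrees (1 + count): deg[1]=1+0=1, deg[2]=1+0=1, deg[3]=1+4=5, deg[4]=1+1=2, deg[5]=1+0=1, deg[6]=1+1=2, deg[7]=1+0=1, deg[8]=1+0=1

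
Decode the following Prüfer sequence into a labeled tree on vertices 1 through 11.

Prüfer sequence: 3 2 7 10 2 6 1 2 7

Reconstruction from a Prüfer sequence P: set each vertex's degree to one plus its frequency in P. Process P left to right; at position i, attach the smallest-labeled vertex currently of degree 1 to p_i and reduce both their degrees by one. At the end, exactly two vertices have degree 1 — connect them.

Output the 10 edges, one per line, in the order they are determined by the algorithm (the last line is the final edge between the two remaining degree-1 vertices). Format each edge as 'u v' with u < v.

Initial degrees: {1:2, 2:4, 3:2, 4:1, 5:1, 6:2, 7:3, 8:1, 9:1, 10:2, 11:1}
Step 1: smallest deg-1 vertex = 4, p_1 = 3. Add edge {3,4}. Now deg[4]=0, deg[3]=1.
Step 2: smallest deg-1 vertex = 3, p_2 = 2. Add edge {2,3}. Now deg[3]=0, deg[2]=3.
Step 3: smallest deg-1 vertex = 5, p_3 = 7. Add edge {5,7}. Now deg[5]=0, deg[7]=2.
Step 4: smallest deg-1 vertex = 8, p_4 = 10. Add edge {8,10}. Now deg[8]=0, deg[10]=1.
Step 5: smallest deg-1 vertex = 9, p_5 = 2. Add edge {2,9}. Now deg[9]=0, deg[2]=2.
Step 6: smallest deg-1 vertex = 10, p_6 = 6. Add edge {6,10}. Now deg[10]=0, deg[6]=1.
Step 7: smallest deg-1 vertex = 6, p_7 = 1. Add edge {1,6}. Now deg[6]=0, deg[1]=1.
Step 8: smallest deg-1 vertex = 1, p_8 = 2. Add edge {1,2}. Now deg[1]=0, deg[2]=1.
Step 9: smallest deg-1 vertex = 2, p_9 = 7. Add edge {2,7}. Now deg[2]=0, deg[7]=1.
Final: two remaining deg-1 vertices are 7, 11. Add edge {7,11}.

Answer: 3 4
2 3
5 7
8 10
2 9
6 10
1 6
1 2
2 7
7 11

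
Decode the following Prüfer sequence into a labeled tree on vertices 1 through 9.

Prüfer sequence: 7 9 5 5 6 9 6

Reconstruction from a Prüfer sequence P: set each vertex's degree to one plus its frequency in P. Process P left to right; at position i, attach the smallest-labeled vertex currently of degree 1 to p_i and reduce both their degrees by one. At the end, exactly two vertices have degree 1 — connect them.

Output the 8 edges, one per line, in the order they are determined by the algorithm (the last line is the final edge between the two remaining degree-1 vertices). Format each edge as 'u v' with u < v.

Answer: 1 7
2 9
3 5
4 5
5 6
7 9
6 8
6 9

Derivation:
Initial degrees: {1:1, 2:1, 3:1, 4:1, 5:3, 6:3, 7:2, 8:1, 9:3}
Step 1: smallest deg-1 vertex = 1, p_1 = 7. Add edge {1,7}. Now deg[1]=0, deg[7]=1.
Step 2: smallest deg-1 vertex = 2, p_2 = 9. Add edge {2,9}. Now deg[2]=0, deg[9]=2.
Step 3: smallest deg-1 vertex = 3, p_3 = 5. Add edge {3,5}. Now deg[3]=0, deg[5]=2.
Step 4: smallest deg-1 vertex = 4, p_4 = 5. Add edge {4,5}. Now deg[4]=0, deg[5]=1.
Step 5: smallest deg-1 vertex = 5, p_5 = 6. Add edge {5,6}. Now deg[5]=0, deg[6]=2.
Step 6: smallest deg-1 vertex = 7, p_6 = 9. Add edge {7,9}. Now deg[7]=0, deg[9]=1.
Step 7: smallest deg-1 vertex = 8, p_7 = 6. Add edge {6,8}. Now deg[8]=0, deg[6]=1.
Final: two remaining deg-1 vertices are 6, 9. Add edge {6,9}.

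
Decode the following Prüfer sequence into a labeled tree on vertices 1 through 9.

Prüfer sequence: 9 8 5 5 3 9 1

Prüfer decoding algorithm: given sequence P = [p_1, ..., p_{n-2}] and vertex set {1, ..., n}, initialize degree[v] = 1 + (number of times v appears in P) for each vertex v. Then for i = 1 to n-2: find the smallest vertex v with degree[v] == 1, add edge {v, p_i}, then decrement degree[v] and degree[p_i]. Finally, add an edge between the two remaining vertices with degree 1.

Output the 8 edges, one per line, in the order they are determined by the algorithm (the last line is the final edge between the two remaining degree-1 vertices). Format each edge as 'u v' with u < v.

Initial degrees: {1:2, 2:1, 3:2, 4:1, 5:3, 6:1, 7:1, 8:2, 9:3}
Step 1: smallest deg-1 vertex = 2, p_1 = 9. Add edge {2,9}. Now deg[2]=0, deg[9]=2.
Step 2: smallest deg-1 vertex = 4, p_2 = 8. Add edge {4,8}. Now deg[4]=0, deg[8]=1.
Step 3: smallest deg-1 vertex = 6, p_3 = 5. Add edge {5,6}. Now deg[6]=0, deg[5]=2.
Step 4: smallest deg-1 vertex = 7, p_4 = 5. Add edge {5,7}. Now deg[7]=0, deg[5]=1.
Step 5: smallest deg-1 vertex = 5, p_5 = 3. Add edge {3,5}. Now deg[5]=0, deg[3]=1.
Step 6: smallest deg-1 vertex = 3, p_6 = 9. Add edge {3,9}. Now deg[3]=0, deg[9]=1.
Step 7: smallest deg-1 vertex = 8, p_7 = 1. Add edge {1,8}. Now deg[8]=0, deg[1]=1.
Final: two remaining deg-1 vertices are 1, 9. Add edge {1,9}.

Answer: 2 9
4 8
5 6
5 7
3 5
3 9
1 8
1 9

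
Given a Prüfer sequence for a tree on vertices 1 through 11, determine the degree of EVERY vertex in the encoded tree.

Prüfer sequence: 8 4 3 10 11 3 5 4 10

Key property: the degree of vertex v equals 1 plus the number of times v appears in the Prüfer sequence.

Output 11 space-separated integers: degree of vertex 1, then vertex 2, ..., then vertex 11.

Answer: 1 1 3 3 2 1 1 2 1 3 2

Derivation:
p_1 = 8: count[8] becomes 1
p_2 = 4: count[4] becomes 1
p_3 = 3: count[3] becomes 1
p_4 = 10: count[10] becomes 1
p_5 = 11: count[11] becomes 1
p_6 = 3: count[3] becomes 2
p_7 = 5: count[5] becomes 1
p_8 = 4: count[4] becomes 2
p_9 = 10: count[10] becomes 2
Degrees (1 + count): deg[1]=1+0=1, deg[2]=1+0=1, deg[3]=1+2=3, deg[4]=1+2=3, deg[5]=1+1=2, deg[6]=1+0=1, deg[7]=1+0=1, deg[8]=1+1=2, deg[9]=1+0=1, deg[10]=1+2=3, deg[11]=1+1=2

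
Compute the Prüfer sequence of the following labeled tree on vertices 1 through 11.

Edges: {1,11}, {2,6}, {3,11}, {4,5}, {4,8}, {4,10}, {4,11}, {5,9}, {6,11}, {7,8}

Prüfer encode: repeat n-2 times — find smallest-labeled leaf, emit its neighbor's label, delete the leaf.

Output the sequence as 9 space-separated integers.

Answer: 11 6 11 11 8 4 5 4 4

Derivation:
Step 1: leaves = {1,2,3,7,9,10}. Remove smallest leaf 1, emit neighbor 11.
Step 2: leaves = {2,3,7,9,10}. Remove smallest leaf 2, emit neighbor 6.
Step 3: leaves = {3,6,7,9,10}. Remove smallest leaf 3, emit neighbor 11.
Step 4: leaves = {6,7,9,10}. Remove smallest leaf 6, emit neighbor 11.
Step 5: leaves = {7,9,10,11}. Remove smallest leaf 7, emit neighbor 8.
Step 6: leaves = {8,9,10,11}. Remove smallest leaf 8, emit neighbor 4.
Step 7: leaves = {9,10,11}. Remove smallest leaf 9, emit neighbor 5.
Step 8: leaves = {5,10,11}. Remove smallest leaf 5, emit neighbor 4.
Step 9: leaves = {10,11}. Remove smallest leaf 10, emit neighbor 4.
Done: 2 vertices remain (4, 11). Sequence = [11 6 11 11 8 4 5 4 4]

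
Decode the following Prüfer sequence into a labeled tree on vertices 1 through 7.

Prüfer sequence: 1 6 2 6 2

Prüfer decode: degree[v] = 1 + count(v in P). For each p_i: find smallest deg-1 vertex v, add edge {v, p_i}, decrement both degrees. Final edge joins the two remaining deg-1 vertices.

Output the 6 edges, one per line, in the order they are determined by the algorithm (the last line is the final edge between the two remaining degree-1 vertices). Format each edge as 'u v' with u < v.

Answer: 1 3
1 6
2 4
5 6
2 6
2 7

Derivation:
Initial degrees: {1:2, 2:3, 3:1, 4:1, 5:1, 6:3, 7:1}
Step 1: smallest deg-1 vertex = 3, p_1 = 1. Add edge {1,3}. Now deg[3]=0, deg[1]=1.
Step 2: smallest deg-1 vertex = 1, p_2 = 6. Add edge {1,6}. Now deg[1]=0, deg[6]=2.
Step 3: smallest deg-1 vertex = 4, p_3 = 2. Add edge {2,4}. Now deg[4]=0, deg[2]=2.
Step 4: smallest deg-1 vertex = 5, p_4 = 6. Add edge {5,6}. Now deg[5]=0, deg[6]=1.
Step 5: smallest deg-1 vertex = 6, p_5 = 2. Add edge {2,6}. Now deg[6]=0, deg[2]=1.
Final: two remaining deg-1 vertices are 2, 7. Add edge {2,7}.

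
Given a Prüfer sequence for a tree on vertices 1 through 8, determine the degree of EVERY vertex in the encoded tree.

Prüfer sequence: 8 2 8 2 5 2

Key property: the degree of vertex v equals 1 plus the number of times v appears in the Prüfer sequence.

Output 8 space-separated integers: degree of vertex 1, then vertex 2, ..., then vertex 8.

Answer: 1 4 1 1 2 1 1 3

Derivation:
p_1 = 8: count[8] becomes 1
p_2 = 2: count[2] becomes 1
p_3 = 8: count[8] becomes 2
p_4 = 2: count[2] becomes 2
p_5 = 5: count[5] becomes 1
p_6 = 2: count[2] becomes 3
Degrees (1 + count): deg[1]=1+0=1, deg[2]=1+3=4, deg[3]=1+0=1, deg[4]=1+0=1, deg[5]=1+1=2, deg[6]=1+0=1, deg[7]=1+0=1, deg[8]=1+2=3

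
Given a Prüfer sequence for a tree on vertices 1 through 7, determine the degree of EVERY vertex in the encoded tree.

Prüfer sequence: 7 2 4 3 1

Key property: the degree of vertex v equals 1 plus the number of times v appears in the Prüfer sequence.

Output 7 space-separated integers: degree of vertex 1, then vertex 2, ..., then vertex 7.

p_1 = 7: count[7] becomes 1
p_2 = 2: count[2] becomes 1
p_3 = 4: count[4] becomes 1
p_4 = 3: count[3] becomes 1
p_5 = 1: count[1] becomes 1
Degrees (1 + count): deg[1]=1+1=2, deg[2]=1+1=2, deg[3]=1+1=2, deg[4]=1+1=2, deg[5]=1+0=1, deg[6]=1+0=1, deg[7]=1+1=2

Answer: 2 2 2 2 1 1 2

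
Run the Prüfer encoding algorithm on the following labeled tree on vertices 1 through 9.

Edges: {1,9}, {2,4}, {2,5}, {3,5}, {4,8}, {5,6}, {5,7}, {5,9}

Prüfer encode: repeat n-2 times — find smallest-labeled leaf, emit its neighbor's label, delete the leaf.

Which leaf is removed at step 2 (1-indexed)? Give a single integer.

Step 1: current leaves = {1,3,6,7,8}. Remove leaf 1 (neighbor: 9).
Step 2: current leaves = {3,6,7,8,9}. Remove leaf 3 (neighbor: 5).

Answer: 3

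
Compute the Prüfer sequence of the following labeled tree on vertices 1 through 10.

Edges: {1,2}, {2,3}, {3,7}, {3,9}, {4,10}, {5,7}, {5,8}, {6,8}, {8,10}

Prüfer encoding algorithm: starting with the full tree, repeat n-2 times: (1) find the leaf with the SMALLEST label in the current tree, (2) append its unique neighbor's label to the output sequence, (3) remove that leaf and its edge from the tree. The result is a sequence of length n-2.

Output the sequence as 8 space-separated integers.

Answer: 2 3 10 8 3 7 5 8

Derivation:
Step 1: leaves = {1,4,6,9}. Remove smallest leaf 1, emit neighbor 2.
Step 2: leaves = {2,4,6,9}. Remove smallest leaf 2, emit neighbor 3.
Step 3: leaves = {4,6,9}. Remove smallest leaf 4, emit neighbor 10.
Step 4: leaves = {6,9,10}. Remove smallest leaf 6, emit neighbor 8.
Step 5: leaves = {9,10}. Remove smallest leaf 9, emit neighbor 3.
Step 6: leaves = {3,10}. Remove smallest leaf 3, emit neighbor 7.
Step 7: leaves = {7,10}. Remove smallest leaf 7, emit neighbor 5.
Step 8: leaves = {5,10}. Remove smallest leaf 5, emit neighbor 8.
Done: 2 vertices remain (8, 10). Sequence = [2 3 10 8 3 7 5 8]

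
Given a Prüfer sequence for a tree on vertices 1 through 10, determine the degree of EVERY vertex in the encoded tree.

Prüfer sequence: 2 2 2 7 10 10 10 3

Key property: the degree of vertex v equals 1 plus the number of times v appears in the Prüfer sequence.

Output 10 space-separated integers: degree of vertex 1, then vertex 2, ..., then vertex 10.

p_1 = 2: count[2] becomes 1
p_2 = 2: count[2] becomes 2
p_3 = 2: count[2] becomes 3
p_4 = 7: count[7] becomes 1
p_5 = 10: count[10] becomes 1
p_6 = 10: count[10] becomes 2
p_7 = 10: count[10] becomes 3
p_8 = 3: count[3] becomes 1
Degrees (1 + count): deg[1]=1+0=1, deg[2]=1+3=4, deg[3]=1+1=2, deg[4]=1+0=1, deg[5]=1+0=1, deg[6]=1+0=1, deg[7]=1+1=2, deg[8]=1+0=1, deg[9]=1+0=1, deg[10]=1+3=4

Answer: 1 4 2 1 1 1 2 1 1 4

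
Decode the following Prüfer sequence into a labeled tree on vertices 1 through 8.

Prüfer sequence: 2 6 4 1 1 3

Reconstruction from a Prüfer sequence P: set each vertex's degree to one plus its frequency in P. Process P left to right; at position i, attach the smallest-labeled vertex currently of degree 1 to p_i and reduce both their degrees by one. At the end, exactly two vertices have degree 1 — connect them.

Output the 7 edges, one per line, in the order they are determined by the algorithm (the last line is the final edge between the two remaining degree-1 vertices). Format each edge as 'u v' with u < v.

Initial degrees: {1:3, 2:2, 3:2, 4:2, 5:1, 6:2, 7:1, 8:1}
Step 1: smallest deg-1 vertex = 5, p_1 = 2. Add edge {2,5}. Now deg[5]=0, deg[2]=1.
Step 2: smallest deg-1 vertex = 2, p_2 = 6. Add edge {2,6}. Now deg[2]=0, deg[6]=1.
Step 3: smallest deg-1 vertex = 6, p_3 = 4. Add edge {4,6}. Now deg[6]=0, deg[4]=1.
Step 4: smallest deg-1 vertex = 4, p_4 = 1. Add edge {1,4}. Now deg[4]=0, deg[1]=2.
Step 5: smallest deg-1 vertex = 7, p_5 = 1. Add edge {1,7}. Now deg[7]=0, deg[1]=1.
Step 6: smallest deg-1 vertex = 1, p_6 = 3. Add edge {1,3}. Now deg[1]=0, deg[3]=1.
Final: two remaining deg-1 vertices are 3, 8. Add edge {3,8}.

Answer: 2 5
2 6
4 6
1 4
1 7
1 3
3 8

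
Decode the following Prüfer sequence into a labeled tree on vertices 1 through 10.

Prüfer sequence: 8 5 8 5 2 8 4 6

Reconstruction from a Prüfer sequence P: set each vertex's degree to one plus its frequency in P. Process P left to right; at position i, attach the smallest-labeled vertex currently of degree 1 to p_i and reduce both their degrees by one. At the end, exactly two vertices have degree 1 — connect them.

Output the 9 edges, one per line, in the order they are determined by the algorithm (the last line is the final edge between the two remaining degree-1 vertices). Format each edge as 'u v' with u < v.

Initial degrees: {1:1, 2:2, 3:1, 4:2, 5:3, 6:2, 7:1, 8:4, 9:1, 10:1}
Step 1: smallest deg-1 vertex = 1, p_1 = 8. Add edge {1,8}. Now deg[1]=0, deg[8]=3.
Step 2: smallest deg-1 vertex = 3, p_2 = 5. Add edge {3,5}. Now deg[3]=0, deg[5]=2.
Step 3: smallest deg-1 vertex = 7, p_3 = 8. Add edge {7,8}. Now deg[7]=0, deg[8]=2.
Step 4: smallest deg-1 vertex = 9, p_4 = 5. Add edge {5,9}. Now deg[9]=0, deg[5]=1.
Step 5: smallest deg-1 vertex = 5, p_5 = 2. Add edge {2,5}. Now deg[5]=0, deg[2]=1.
Step 6: smallest deg-1 vertex = 2, p_6 = 8. Add edge {2,8}. Now deg[2]=0, deg[8]=1.
Step 7: smallest deg-1 vertex = 8, p_7 = 4. Add edge {4,8}. Now deg[8]=0, deg[4]=1.
Step 8: smallest deg-1 vertex = 4, p_8 = 6. Add edge {4,6}. Now deg[4]=0, deg[6]=1.
Final: two remaining deg-1 vertices are 6, 10. Add edge {6,10}.

Answer: 1 8
3 5
7 8
5 9
2 5
2 8
4 8
4 6
6 10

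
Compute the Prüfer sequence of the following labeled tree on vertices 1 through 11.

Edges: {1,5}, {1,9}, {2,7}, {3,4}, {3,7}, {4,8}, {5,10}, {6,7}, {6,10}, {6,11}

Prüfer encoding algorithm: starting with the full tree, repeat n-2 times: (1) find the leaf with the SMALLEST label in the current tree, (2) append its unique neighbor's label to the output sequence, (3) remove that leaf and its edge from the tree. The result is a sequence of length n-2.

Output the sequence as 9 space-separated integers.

Step 1: leaves = {2,8,9,11}. Remove smallest leaf 2, emit neighbor 7.
Step 2: leaves = {8,9,11}. Remove smallest leaf 8, emit neighbor 4.
Step 3: leaves = {4,9,11}. Remove smallest leaf 4, emit neighbor 3.
Step 4: leaves = {3,9,11}. Remove smallest leaf 3, emit neighbor 7.
Step 5: leaves = {7,9,11}. Remove smallest leaf 7, emit neighbor 6.
Step 6: leaves = {9,11}. Remove smallest leaf 9, emit neighbor 1.
Step 7: leaves = {1,11}. Remove smallest leaf 1, emit neighbor 5.
Step 8: leaves = {5,11}. Remove smallest leaf 5, emit neighbor 10.
Step 9: leaves = {10,11}. Remove smallest leaf 10, emit neighbor 6.
Done: 2 vertices remain (6, 11). Sequence = [7 4 3 7 6 1 5 10 6]

Answer: 7 4 3 7 6 1 5 10 6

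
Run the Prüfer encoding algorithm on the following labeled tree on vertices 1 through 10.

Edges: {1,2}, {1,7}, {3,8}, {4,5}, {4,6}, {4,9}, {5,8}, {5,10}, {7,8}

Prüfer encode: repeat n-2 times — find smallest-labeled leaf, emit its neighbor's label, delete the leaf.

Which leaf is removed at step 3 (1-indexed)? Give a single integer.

Step 1: current leaves = {2,3,6,9,10}. Remove leaf 2 (neighbor: 1).
Step 2: current leaves = {1,3,6,9,10}. Remove leaf 1 (neighbor: 7).
Step 3: current leaves = {3,6,7,9,10}. Remove leaf 3 (neighbor: 8).

Answer: 3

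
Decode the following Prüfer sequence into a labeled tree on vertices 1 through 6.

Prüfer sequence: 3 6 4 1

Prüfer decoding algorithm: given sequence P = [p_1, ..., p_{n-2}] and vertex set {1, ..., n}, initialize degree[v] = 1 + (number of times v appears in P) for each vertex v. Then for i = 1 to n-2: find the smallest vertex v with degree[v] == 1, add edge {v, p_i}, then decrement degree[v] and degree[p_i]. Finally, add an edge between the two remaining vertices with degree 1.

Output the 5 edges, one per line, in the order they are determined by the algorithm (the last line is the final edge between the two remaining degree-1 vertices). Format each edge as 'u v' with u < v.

Answer: 2 3
3 6
4 5
1 4
1 6

Derivation:
Initial degrees: {1:2, 2:1, 3:2, 4:2, 5:1, 6:2}
Step 1: smallest deg-1 vertex = 2, p_1 = 3. Add edge {2,3}. Now deg[2]=0, deg[3]=1.
Step 2: smallest deg-1 vertex = 3, p_2 = 6. Add edge {3,6}. Now deg[3]=0, deg[6]=1.
Step 3: smallest deg-1 vertex = 5, p_3 = 4. Add edge {4,5}. Now deg[5]=0, deg[4]=1.
Step 4: smallest deg-1 vertex = 4, p_4 = 1. Add edge {1,4}. Now deg[4]=0, deg[1]=1.
Final: two remaining deg-1 vertices are 1, 6. Add edge {1,6}.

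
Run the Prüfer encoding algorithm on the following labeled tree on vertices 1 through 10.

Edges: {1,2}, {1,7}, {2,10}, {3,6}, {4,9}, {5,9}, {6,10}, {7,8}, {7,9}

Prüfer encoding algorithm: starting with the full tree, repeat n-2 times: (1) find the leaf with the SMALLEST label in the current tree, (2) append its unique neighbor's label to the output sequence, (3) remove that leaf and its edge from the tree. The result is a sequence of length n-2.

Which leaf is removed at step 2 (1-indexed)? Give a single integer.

Answer: 4

Derivation:
Step 1: current leaves = {3,4,5,8}. Remove leaf 3 (neighbor: 6).
Step 2: current leaves = {4,5,6,8}. Remove leaf 4 (neighbor: 9).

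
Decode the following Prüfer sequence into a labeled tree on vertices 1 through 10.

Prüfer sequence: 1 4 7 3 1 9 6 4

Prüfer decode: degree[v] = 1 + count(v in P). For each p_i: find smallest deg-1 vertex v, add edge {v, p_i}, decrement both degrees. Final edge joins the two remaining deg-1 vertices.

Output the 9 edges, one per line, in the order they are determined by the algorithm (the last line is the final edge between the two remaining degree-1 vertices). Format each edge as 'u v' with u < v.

Answer: 1 2
4 5
7 8
3 7
1 3
1 9
6 9
4 6
4 10

Derivation:
Initial degrees: {1:3, 2:1, 3:2, 4:3, 5:1, 6:2, 7:2, 8:1, 9:2, 10:1}
Step 1: smallest deg-1 vertex = 2, p_1 = 1. Add edge {1,2}. Now deg[2]=0, deg[1]=2.
Step 2: smallest deg-1 vertex = 5, p_2 = 4. Add edge {4,5}. Now deg[5]=0, deg[4]=2.
Step 3: smallest deg-1 vertex = 8, p_3 = 7. Add edge {7,8}. Now deg[8]=0, deg[7]=1.
Step 4: smallest deg-1 vertex = 7, p_4 = 3. Add edge {3,7}. Now deg[7]=0, deg[3]=1.
Step 5: smallest deg-1 vertex = 3, p_5 = 1. Add edge {1,3}. Now deg[3]=0, deg[1]=1.
Step 6: smallest deg-1 vertex = 1, p_6 = 9. Add edge {1,9}. Now deg[1]=0, deg[9]=1.
Step 7: smallest deg-1 vertex = 9, p_7 = 6. Add edge {6,9}. Now deg[9]=0, deg[6]=1.
Step 8: smallest deg-1 vertex = 6, p_8 = 4. Add edge {4,6}. Now deg[6]=0, deg[4]=1.
Final: two remaining deg-1 vertices are 4, 10. Add edge {4,10}.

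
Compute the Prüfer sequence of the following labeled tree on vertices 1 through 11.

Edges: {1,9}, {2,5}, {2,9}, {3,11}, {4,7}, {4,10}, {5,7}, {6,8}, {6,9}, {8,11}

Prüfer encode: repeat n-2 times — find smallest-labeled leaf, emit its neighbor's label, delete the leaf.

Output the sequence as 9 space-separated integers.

Answer: 9 11 4 7 5 2 9 6 8

Derivation:
Step 1: leaves = {1,3,10}. Remove smallest leaf 1, emit neighbor 9.
Step 2: leaves = {3,10}. Remove smallest leaf 3, emit neighbor 11.
Step 3: leaves = {10,11}. Remove smallest leaf 10, emit neighbor 4.
Step 4: leaves = {4,11}. Remove smallest leaf 4, emit neighbor 7.
Step 5: leaves = {7,11}. Remove smallest leaf 7, emit neighbor 5.
Step 6: leaves = {5,11}. Remove smallest leaf 5, emit neighbor 2.
Step 7: leaves = {2,11}. Remove smallest leaf 2, emit neighbor 9.
Step 8: leaves = {9,11}. Remove smallest leaf 9, emit neighbor 6.
Step 9: leaves = {6,11}. Remove smallest leaf 6, emit neighbor 8.
Done: 2 vertices remain (8, 11). Sequence = [9 11 4 7 5 2 9 6 8]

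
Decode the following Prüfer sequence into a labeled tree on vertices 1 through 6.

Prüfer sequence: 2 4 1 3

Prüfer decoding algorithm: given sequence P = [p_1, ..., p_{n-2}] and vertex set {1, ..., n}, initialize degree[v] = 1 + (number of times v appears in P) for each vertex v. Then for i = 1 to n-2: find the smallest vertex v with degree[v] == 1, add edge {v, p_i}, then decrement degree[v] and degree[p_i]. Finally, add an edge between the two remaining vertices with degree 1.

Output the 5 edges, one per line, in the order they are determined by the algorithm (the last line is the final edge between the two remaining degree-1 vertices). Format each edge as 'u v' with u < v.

Answer: 2 5
2 4
1 4
1 3
3 6

Derivation:
Initial degrees: {1:2, 2:2, 3:2, 4:2, 5:1, 6:1}
Step 1: smallest deg-1 vertex = 5, p_1 = 2. Add edge {2,5}. Now deg[5]=0, deg[2]=1.
Step 2: smallest deg-1 vertex = 2, p_2 = 4. Add edge {2,4}. Now deg[2]=0, deg[4]=1.
Step 3: smallest deg-1 vertex = 4, p_3 = 1. Add edge {1,4}. Now deg[4]=0, deg[1]=1.
Step 4: smallest deg-1 vertex = 1, p_4 = 3. Add edge {1,3}. Now deg[1]=0, deg[3]=1.
Final: two remaining deg-1 vertices are 3, 6. Add edge {3,6}.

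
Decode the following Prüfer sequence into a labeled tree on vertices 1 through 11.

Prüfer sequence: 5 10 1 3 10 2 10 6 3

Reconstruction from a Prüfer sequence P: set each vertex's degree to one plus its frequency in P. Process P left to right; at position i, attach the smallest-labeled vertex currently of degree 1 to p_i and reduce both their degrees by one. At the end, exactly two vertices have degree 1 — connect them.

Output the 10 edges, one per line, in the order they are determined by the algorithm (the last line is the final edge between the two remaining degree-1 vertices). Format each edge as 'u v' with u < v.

Initial degrees: {1:2, 2:2, 3:3, 4:1, 5:2, 6:2, 7:1, 8:1, 9:1, 10:4, 11:1}
Step 1: smallest deg-1 vertex = 4, p_1 = 5. Add edge {4,5}. Now deg[4]=0, deg[5]=1.
Step 2: smallest deg-1 vertex = 5, p_2 = 10. Add edge {5,10}. Now deg[5]=0, deg[10]=3.
Step 3: smallest deg-1 vertex = 7, p_3 = 1. Add edge {1,7}. Now deg[7]=0, deg[1]=1.
Step 4: smallest deg-1 vertex = 1, p_4 = 3. Add edge {1,3}. Now deg[1]=0, deg[3]=2.
Step 5: smallest deg-1 vertex = 8, p_5 = 10. Add edge {8,10}. Now deg[8]=0, deg[10]=2.
Step 6: smallest deg-1 vertex = 9, p_6 = 2. Add edge {2,9}. Now deg[9]=0, deg[2]=1.
Step 7: smallest deg-1 vertex = 2, p_7 = 10. Add edge {2,10}. Now deg[2]=0, deg[10]=1.
Step 8: smallest deg-1 vertex = 10, p_8 = 6. Add edge {6,10}. Now deg[10]=0, deg[6]=1.
Step 9: smallest deg-1 vertex = 6, p_9 = 3. Add edge {3,6}. Now deg[6]=0, deg[3]=1.
Final: two remaining deg-1 vertices are 3, 11. Add edge {3,11}.

Answer: 4 5
5 10
1 7
1 3
8 10
2 9
2 10
6 10
3 6
3 11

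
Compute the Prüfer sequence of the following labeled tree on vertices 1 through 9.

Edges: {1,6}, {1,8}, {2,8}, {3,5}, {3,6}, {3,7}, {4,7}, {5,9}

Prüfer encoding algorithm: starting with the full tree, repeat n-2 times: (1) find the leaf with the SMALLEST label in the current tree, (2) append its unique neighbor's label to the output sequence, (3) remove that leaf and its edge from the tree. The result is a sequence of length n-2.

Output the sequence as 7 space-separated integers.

Step 1: leaves = {2,4,9}. Remove smallest leaf 2, emit neighbor 8.
Step 2: leaves = {4,8,9}. Remove smallest leaf 4, emit neighbor 7.
Step 3: leaves = {7,8,9}. Remove smallest leaf 7, emit neighbor 3.
Step 4: leaves = {8,9}. Remove smallest leaf 8, emit neighbor 1.
Step 5: leaves = {1,9}. Remove smallest leaf 1, emit neighbor 6.
Step 6: leaves = {6,9}. Remove smallest leaf 6, emit neighbor 3.
Step 7: leaves = {3,9}. Remove smallest leaf 3, emit neighbor 5.
Done: 2 vertices remain (5, 9). Sequence = [8 7 3 1 6 3 5]

Answer: 8 7 3 1 6 3 5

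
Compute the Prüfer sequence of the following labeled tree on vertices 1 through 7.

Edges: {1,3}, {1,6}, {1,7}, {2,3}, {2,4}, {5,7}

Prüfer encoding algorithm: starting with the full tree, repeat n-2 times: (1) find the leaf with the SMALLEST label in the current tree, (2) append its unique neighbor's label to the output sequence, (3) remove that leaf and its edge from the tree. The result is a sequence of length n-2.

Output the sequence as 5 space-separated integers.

Answer: 2 3 1 7 1

Derivation:
Step 1: leaves = {4,5,6}. Remove smallest leaf 4, emit neighbor 2.
Step 2: leaves = {2,5,6}. Remove smallest leaf 2, emit neighbor 3.
Step 3: leaves = {3,5,6}. Remove smallest leaf 3, emit neighbor 1.
Step 4: leaves = {5,6}. Remove smallest leaf 5, emit neighbor 7.
Step 5: leaves = {6,7}. Remove smallest leaf 6, emit neighbor 1.
Done: 2 vertices remain (1, 7). Sequence = [2 3 1 7 1]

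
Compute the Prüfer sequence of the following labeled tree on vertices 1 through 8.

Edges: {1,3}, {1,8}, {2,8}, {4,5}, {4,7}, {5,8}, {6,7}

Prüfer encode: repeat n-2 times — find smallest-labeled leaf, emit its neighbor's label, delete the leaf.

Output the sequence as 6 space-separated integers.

Answer: 8 1 8 7 4 5

Derivation:
Step 1: leaves = {2,3,6}. Remove smallest leaf 2, emit neighbor 8.
Step 2: leaves = {3,6}. Remove smallest leaf 3, emit neighbor 1.
Step 3: leaves = {1,6}. Remove smallest leaf 1, emit neighbor 8.
Step 4: leaves = {6,8}. Remove smallest leaf 6, emit neighbor 7.
Step 5: leaves = {7,8}. Remove smallest leaf 7, emit neighbor 4.
Step 6: leaves = {4,8}. Remove smallest leaf 4, emit neighbor 5.
Done: 2 vertices remain (5, 8). Sequence = [8 1 8 7 4 5]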